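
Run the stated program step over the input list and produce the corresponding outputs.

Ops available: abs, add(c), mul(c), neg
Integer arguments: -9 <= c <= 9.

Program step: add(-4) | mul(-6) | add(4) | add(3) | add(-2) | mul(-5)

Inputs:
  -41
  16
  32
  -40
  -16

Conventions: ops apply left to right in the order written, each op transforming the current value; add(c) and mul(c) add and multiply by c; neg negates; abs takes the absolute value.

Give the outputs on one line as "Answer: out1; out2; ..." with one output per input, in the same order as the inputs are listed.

Execution, op by op:
  -41 -> -45 -> 270 -> 274 -> 277 -> 275 -> -1375
  16 -> 12 -> -72 -> -68 -> -65 -> -67 -> 335
  32 -> 28 -> -168 -> -164 -> -161 -> -163 -> 815
  -40 -> -44 -> 264 -> 268 -> 271 -> 269 -> -1345
  -16 -> -20 -> 120 -> 124 -> 127 -> 125 -> -625

-1375; 335; 815; -1345; -625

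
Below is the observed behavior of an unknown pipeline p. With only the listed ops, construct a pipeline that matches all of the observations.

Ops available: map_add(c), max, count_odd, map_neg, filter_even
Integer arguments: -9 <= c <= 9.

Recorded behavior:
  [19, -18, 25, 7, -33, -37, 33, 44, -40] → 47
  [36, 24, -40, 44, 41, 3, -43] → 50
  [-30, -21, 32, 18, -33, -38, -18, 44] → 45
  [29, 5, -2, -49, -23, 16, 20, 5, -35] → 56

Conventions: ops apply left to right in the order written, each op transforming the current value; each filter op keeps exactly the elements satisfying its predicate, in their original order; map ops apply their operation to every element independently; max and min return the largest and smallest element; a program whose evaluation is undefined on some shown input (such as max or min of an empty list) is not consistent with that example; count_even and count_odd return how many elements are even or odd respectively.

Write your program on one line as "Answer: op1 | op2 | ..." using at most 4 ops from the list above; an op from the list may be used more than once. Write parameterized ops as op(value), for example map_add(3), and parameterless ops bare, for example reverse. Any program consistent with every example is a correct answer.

map_neg | map_add(7) | max

Check, running the answer program on each example:
  [19, -18, 25, 7, -33, -37, 33, 44, -40] -> [-19, 18, -25, -7, 33, 37, -33, -44, 40] -> [-12, 25, -18, 0, 40, 44, -26, -37, 47] -> 47
  [36, 24, -40, 44, 41, 3, -43] -> [-36, -24, 40, -44, -41, -3, 43] -> [-29, -17, 47, -37, -34, 4, 50] -> 50
  [-30, -21, 32, 18, -33, -38, -18, 44] -> [30, 21, -32, -18, 33, 38, 18, -44] -> [37, 28, -25, -11, 40, 45, 25, -37] -> 45
  [29, 5, -2, -49, -23, 16, 20, 5, -35] -> [-29, -5, 2, 49, 23, -16, -20, -5, 35] -> [-22, 2, 9, 56, 30, -9, -13, 2, 42] -> 56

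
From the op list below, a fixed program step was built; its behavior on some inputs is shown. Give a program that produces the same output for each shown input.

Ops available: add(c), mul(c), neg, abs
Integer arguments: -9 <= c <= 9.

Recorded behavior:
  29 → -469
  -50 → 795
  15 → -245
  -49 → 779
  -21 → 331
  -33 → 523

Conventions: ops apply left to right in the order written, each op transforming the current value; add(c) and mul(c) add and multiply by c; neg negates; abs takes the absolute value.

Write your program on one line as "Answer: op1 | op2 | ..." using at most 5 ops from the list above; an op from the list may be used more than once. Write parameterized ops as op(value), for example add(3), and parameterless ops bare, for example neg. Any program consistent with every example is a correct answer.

mul(4) | neg | mul(4) | add(-5)

Check, running the answer program on each example:
  29 -> 116 -> -116 -> -464 -> -469
  -50 -> -200 -> 200 -> 800 -> 795
  15 -> 60 -> -60 -> -240 -> -245
  -49 -> -196 -> 196 -> 784 -> 779
  -21 -> -84 -> 84 -> 336 -> 331
  -33 -> -132 -> 132 -> 528 -> 523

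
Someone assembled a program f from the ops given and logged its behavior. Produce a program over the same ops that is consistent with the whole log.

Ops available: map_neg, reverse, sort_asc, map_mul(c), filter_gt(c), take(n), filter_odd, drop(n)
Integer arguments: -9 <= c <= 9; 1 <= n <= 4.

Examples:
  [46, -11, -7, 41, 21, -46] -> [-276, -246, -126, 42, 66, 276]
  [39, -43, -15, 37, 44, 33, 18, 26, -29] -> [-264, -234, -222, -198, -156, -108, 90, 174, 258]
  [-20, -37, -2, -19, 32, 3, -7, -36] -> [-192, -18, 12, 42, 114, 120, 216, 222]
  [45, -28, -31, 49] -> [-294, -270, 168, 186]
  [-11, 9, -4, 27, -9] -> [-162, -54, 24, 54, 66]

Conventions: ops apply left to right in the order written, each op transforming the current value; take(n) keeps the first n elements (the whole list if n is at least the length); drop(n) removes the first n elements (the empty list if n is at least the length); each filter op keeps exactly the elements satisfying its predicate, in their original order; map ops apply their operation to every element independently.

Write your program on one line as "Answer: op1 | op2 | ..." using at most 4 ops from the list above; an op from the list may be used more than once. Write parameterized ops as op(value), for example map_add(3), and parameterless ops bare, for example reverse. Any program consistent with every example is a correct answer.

map_neg | sort_asc | map_mul(6)

Check, running the answer program on each example:
  [46, -11, -7, 41, 21, -46] -> [-46, 11, 7, -41, -21, 46] -> [-46, -41, -21, 7, 11, 46] -> [-276, -246, -126, 42, 66, 276]
  [39, -43, -15, 37, 44, 33, 18, 26, -29] -> [-39, 43, 15, -37, -44, -33, -18, -26, 29] -> [-44, -39, -37, -33, -26, -18, 15, 29, 43] -> [-264, -234, -222, -198, -156, -108, 90, 174, 258]
  [-20, -37, -2, -19, 32, 3, -7, -36] -> [20, 37, 2, 19, -32, -3, 7, 36] -> [-32, -3, 2, 7, 19, 20, 36, 37] -> [-192, -18, 12, 42, 114, 120, 216, 222]
  [45, -28, -31, 49] -> [-45, 28, 31, -49] -> [-49, -45, 28, 31] -> [-294, -270, 168, 186]
  [-11, 9, -4, 27, -9] -> [11, -9, 4, -27, 9] -> [-27, -9, 4, 9, 11] -> [-162, -54, 24, 54, 66]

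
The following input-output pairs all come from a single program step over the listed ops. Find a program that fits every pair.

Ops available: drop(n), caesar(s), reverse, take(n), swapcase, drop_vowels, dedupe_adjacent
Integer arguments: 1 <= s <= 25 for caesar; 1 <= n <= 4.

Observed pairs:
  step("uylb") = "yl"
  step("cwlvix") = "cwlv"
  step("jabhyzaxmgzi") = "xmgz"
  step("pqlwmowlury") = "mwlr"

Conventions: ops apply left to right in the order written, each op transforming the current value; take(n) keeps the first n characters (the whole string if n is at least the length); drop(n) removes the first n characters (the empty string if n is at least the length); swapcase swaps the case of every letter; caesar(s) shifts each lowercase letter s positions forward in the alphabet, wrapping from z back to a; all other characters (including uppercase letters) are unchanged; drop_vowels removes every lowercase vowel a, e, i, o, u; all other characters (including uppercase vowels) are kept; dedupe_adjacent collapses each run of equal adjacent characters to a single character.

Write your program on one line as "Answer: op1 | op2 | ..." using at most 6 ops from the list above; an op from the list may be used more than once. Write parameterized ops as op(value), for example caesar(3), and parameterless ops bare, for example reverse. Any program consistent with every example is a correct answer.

reverse | drop(1) | drop_vowels | take(4) | reverse

Check, running the answer program on each example:
  "uylb" -> "blyu" -> "lyu" -> "ly" -> "ly" -> "yl"
  "cwlvix" -> "xivlwc" -> "ivlwc" -> "vlwc" -> "vlwc" -> "cwlv"
  "jabhyzaxmgzi" -> "izgmxazyhbaj" -> "zgmxazyhbaj" -> "zgmxzyhbj" -> "zgmx" -> "xmgz"
  "pqlwmowlury" -> "yrulwomwlqp" -> "rulwomwlqp" -> "rlwmwlqp" -> "rlwm" -> "mwlr"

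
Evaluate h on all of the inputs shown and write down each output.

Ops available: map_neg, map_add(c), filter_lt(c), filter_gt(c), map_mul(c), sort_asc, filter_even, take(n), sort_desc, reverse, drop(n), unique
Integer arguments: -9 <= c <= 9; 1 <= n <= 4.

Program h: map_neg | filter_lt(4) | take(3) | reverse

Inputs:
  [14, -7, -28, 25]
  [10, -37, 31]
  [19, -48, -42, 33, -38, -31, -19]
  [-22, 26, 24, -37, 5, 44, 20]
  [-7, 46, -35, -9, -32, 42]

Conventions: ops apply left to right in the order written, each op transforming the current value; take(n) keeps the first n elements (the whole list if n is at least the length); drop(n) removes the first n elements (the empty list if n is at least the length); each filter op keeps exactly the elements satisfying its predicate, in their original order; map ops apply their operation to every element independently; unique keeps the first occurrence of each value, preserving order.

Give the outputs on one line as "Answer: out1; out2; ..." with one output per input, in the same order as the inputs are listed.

Execution, op by op:
  [14, -7, -28, 25] -> [-14, 7, 28, -25] -> [-14, -25] -> [-14, -25] -> [-25, -14]
  [10, -37, 31] -> [-10, 37, -31] -> [-10, -31] -> [-10, -31] -> [-31, -10]
  [19, -48, -42, 33, -38, -31, -19] -> [-19, 48, 42, -33, 38, 31, 19] -> [-19, -33] -> [-19, -33] -> [-33, -19]
  [-22, 26, 24, -37, 5, 44, 20] -> [22, -26, -24, 37, -5, -44, -20] -> [-26, -24, -5, -44, -20] -> [-26, -24, -5] -> [-5, -24, -26]
  [-7, 46, -35, -9, -32, 42] -> [7, -46, 35, 9, 32, -42] -> [-46, -42] -> [-46, -42] -> [-42, -46]

[-25, -14]; [-31, -10]; [-33, -19]; [-5, -24, -26]; [-42, -46]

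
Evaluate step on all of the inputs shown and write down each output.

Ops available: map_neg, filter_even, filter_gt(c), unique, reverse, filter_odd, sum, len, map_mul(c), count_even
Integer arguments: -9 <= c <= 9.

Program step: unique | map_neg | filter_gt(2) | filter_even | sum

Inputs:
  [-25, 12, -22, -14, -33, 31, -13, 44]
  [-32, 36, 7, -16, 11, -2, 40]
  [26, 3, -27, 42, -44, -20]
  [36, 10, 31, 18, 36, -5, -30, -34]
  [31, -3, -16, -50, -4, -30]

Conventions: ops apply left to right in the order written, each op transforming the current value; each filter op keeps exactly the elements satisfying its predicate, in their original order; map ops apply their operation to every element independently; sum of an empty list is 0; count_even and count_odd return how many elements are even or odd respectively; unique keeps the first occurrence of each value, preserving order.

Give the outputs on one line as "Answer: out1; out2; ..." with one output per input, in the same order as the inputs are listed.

Execution, op by op:
  [-25, 12, -22, -14, -33, 31, -13, 44] -> [-25, 12, -22, -14, -33, 31, -13, 44] -> [25, -12, 22, 14, 33, -31, 13, -44] -> [25, 22, 14, 33, 13] -> [22, 14] -> 36
  [-32, 36, 7, -16, 11, -2, 40] -> [-32, 36, 7, -16, 11, -2, 40] -> [32, -36, -7, 16, -11, 2, -40] -> [32, 16] -> [32, 16] -> 48
  [26, 3, -27, 42, -44, -20] -> [26, 3, -27, 42, -44, -20] -> [-26, -3, 27, -42, 44, 20] -> [27, 44, 20] -> [44, 20] -> 64
  [36, 10, 31, 18, 36, -5, -30, -34] -> [36, 10, 31, 18, -5, -30, -34] -> [-36, -10, -31, -18, 5, 30, 34] -> [5, 30, 34] -> [30, 34] -> 64
  [31, -3, -16, -50, -4, -30] -> [31, -3, -16, -50, -4, -30] -> [-31, 3, 16, 50, 4, 30] -> [3, 16, 50, 4, 30] -> [16, 50, 4, 30] -> 100

36; 48; 64; 64; 100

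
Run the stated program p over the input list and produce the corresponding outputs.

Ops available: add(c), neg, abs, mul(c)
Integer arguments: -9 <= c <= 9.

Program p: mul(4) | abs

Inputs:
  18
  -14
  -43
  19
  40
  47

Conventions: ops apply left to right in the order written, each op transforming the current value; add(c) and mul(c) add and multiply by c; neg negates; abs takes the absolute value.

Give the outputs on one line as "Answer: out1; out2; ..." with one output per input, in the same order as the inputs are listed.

Execution, op by op:
  18 -> 72 -> 72
  -14 -> -56 -> 56
  -43 -> -172 -> 172
  19 -> 76 -> 76
  40 -> 160 -> 160
  47 -> 188 -> 188

72; 56; 172; 76; 160; 188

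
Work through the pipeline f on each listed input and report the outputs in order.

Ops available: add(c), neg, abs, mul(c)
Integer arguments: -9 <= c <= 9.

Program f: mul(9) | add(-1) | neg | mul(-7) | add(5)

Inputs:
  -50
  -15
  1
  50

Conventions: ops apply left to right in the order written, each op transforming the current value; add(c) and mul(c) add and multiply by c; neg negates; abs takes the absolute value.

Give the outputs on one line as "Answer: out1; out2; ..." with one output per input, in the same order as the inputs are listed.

Execution, op by op:
  -50 -> -450 -> -451 -> 451 -> -3157 -> -3152
  -15 -> -135 -> -136 -> 136 -> -952 -> -947
  1 -> 9 -> 8 -> -8 -> 56 -> 61
  50 -> 450 -> 449 -> -449 -> 3143 -> 3148

-3152; -947; 61; 3148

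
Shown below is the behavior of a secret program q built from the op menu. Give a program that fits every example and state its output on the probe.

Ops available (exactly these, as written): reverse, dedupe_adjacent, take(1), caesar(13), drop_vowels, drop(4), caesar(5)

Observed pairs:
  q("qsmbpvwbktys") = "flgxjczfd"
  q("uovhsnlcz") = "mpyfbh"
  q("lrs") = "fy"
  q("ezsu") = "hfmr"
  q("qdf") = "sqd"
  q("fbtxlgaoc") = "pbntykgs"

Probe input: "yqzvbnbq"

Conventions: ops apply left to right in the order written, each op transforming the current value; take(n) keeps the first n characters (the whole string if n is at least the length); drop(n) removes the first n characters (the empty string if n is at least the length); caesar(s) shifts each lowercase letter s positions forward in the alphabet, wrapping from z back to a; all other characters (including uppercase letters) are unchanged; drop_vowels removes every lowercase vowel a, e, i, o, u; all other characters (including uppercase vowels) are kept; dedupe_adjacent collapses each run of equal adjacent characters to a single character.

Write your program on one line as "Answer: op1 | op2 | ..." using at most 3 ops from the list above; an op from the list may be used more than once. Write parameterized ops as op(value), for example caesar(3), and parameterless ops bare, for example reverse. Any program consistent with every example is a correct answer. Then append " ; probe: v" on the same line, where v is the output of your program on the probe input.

caesar(13) | reverse | drop_vowels ; probe: "dmdl"

Check, running the answer program on each example:
  "qsmbpvwbktys" -> "dfzocijoxglf" -> "flgxojicozfd" -> "flgxjczfd"
  "uovhsnlcz" -> "hbiufaypm" -> "mpyafuibh" -> "mpyfbh"
  "lrs" -> "yef" -> "fey" -> "fy"
  "ezsu" -> "rmfh" -> "hfmr" -> "hfmr"
  "qdf" -> "dqs" -> "sqd" -> "sqd"
  "fbtxlgaoc" -> "sogkytnbp" -> "pbntykgos" -> "pbntykgs"
  probe: "yqzvbnbq" -> "ldmioaod" -> "doaoimdl" -> "dmdl"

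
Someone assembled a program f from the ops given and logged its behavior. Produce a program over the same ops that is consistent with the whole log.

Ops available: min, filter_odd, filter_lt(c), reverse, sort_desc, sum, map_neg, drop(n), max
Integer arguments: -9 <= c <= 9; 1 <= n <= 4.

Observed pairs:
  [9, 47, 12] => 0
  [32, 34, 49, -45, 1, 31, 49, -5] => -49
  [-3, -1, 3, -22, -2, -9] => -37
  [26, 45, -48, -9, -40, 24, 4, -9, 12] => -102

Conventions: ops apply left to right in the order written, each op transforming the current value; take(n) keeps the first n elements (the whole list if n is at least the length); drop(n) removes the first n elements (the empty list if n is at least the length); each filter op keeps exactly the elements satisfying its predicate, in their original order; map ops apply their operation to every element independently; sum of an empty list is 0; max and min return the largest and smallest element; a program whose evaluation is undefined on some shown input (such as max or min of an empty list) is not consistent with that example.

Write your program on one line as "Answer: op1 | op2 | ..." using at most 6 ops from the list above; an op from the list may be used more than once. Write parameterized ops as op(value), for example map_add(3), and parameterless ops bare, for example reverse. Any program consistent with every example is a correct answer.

sort_desc | drop(1) | reverse | filter_lt(6) | reverse | sum

Check, running the answer program on each example:
  [9, 47, 12] -> [47, 12, 9] -> [12, 9] -> [9, 12] -> [] -> [] -> 0
  [32, 34, 49, -45, 1, 31, 49, -5] -> [49, 49, 34, 32, 31, 1, -5, -45] -> [49, 34, 32, 31, 1, -5, -45] -> [-45, -5, 1, 31, 32, 34, 49] -> [-45, -5, 1] -> [1, -5, -45] -> -49
  [-3, -1, 3, -22, -2, -9] -> [3, -1, -2, -3, -9, -22] -> [-1, -2, -3, -9, -22] -> [-22, -9, -3, -2, -1] -> [-22, -9, -3, -2, -1] -> [-1, -2, -3, -9, -22] -> -37
  [26, 45, -48, -9, -40, 24, 4, -9, 12] -> [45, 26, 24, 12, 4, -9, -9, -40, -48] -> [26, 24, 12, 4, -9, -9, -40, -48] -> [-48, -40, -9, -9, 4, 12, 24, 26] -> [-48, -40, -9, -9, 4] -> [4, -9, -9, -40, -48] -> -102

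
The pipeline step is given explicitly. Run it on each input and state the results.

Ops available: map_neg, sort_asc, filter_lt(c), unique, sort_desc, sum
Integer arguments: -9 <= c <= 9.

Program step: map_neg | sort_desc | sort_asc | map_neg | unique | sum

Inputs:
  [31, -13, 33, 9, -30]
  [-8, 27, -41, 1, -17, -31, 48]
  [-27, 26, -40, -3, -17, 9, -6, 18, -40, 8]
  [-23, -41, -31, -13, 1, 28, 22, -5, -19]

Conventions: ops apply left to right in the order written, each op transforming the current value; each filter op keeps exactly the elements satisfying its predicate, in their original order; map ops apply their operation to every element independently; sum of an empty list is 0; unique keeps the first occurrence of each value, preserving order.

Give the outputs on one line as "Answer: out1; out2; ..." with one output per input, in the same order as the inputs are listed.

Execution, op by op:
  [31, -13, 33, 9, -30] -> [-31, 13, -33, -9, 30] -> [30, 13, -9, -31, -33] -> [-33, -31, -9, 13, 30] -> [33, 31, 9, -13, -30] -> [33, 31, 9, -13, -30] -> 30
  [-8, 27, -41, 1, -17, -31, 48] -> [8, -27, 41, -1, 17, 31, -48] -> [41, 31, 17, 8, -1, -27, -48] -> [-48, -27, -1, 8, 17, 31, 41] -> [48, 27, 1, -8, -17, -31, -41] -> [48, 27, 1, -8, -17, -31, -41] -> -21
  [-27, 26, -40, -3, -17, 9, -6, 18, -40, 8] -> [27, -26, 40, 3, 17, -9, 6, -18, 40, -8] -> [40, 40, 27, 17, 6, 3, -8, -9, -18, -26] -> [-26, -18, -9, -8, 3, 6, 17, 27, 40, 40] -> [26, 18, 9, 8, -3, -6, -17, -27, -40, -40] -> [26, 18, 9, 8, -3, -6, -17, -27, -40] -> -32
  [-23, -41, -31, -13, 1, 28, 22, -5, -19] -> [23, 41, 31, 13, -1, -28, -22, 5, 19] -> [41, 31, 23, 19, 13, 5, -1, -22, -28] -> [-28, -22, -1, 5, 13, 19, 23, 31, 41] -> [28, 22, 1, -5, -13, -19, -23, -31, -41] -> [28, 22, 1, -5, -13, -19, -23, -31, -41] -> -81

30; -21; -32; -81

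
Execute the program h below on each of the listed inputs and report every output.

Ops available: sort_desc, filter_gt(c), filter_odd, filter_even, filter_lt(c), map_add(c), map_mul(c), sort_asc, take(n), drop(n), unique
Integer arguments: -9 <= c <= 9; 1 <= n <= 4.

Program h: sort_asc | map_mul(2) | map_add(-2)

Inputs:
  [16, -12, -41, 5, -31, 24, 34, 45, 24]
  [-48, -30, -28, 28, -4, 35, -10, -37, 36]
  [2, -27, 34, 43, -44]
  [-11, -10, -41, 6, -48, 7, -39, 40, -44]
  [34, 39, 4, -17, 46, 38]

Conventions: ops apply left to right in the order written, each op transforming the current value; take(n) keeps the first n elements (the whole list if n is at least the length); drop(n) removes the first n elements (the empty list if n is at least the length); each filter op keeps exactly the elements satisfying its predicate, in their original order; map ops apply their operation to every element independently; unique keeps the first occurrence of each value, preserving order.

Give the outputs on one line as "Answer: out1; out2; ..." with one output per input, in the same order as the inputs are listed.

Execution, op by op:
  [16, -12, -41, 5, -31, 24, 34, 45, 24] -> [-41, -31, -12, 5, 16, 24, 24, 34, 45] -> [-82, -62, -24, 10, 32, 48, 48, 68, 90] -> [-84, -64, -26, 8, 30, 46, 46, 66, 88]
  [-48, -30, -28, 28, -4, 35, -10, -37, 36] -> [-48, -37, -30, -28, -10, -4, 28, 35, 36] -> [-96, -74, -60, -56, -20, -8, 56, 70, 72] -> [-98, -76, -62, -58, -22, -10, 54, 68, 70]
  [2, -27, 34, 43, -44] -> [-44, -27, 2, 34, 43] -> [-88, -54, 4, 68, 86] -> [-90, -56, 2, 66, 84]
  [-11, -10, -41, 6, -48, 7, -39, 40, -44] -> [-48, -44, -41, -39, -11, -10, 6, 7, 40] -> [-96, -88, -82, -78, -22, -20, 12, 14, 80] -> [-98, -90, -84, -80, -24, -22, 10, 12, 78]
  [34, 39, 4, -17, 46, 38] -> [-17, 4, 34, 38, 39, 46] -> [-34, 8, 68, 76, 78, 92] -> [-36, 6, 66, 74, 76, 90]

[-84, -64, -26, 8, 30, 46, 46, 66, 88]; [-98, -76, -62, -58, -22, -10, 54, 68, 70]; [-90, -56, 2, 66, 84]; [-98, -90, -84, -80, -24, -22, 10, 12, 78]; [-36, 6, 66, 74, 76, 90]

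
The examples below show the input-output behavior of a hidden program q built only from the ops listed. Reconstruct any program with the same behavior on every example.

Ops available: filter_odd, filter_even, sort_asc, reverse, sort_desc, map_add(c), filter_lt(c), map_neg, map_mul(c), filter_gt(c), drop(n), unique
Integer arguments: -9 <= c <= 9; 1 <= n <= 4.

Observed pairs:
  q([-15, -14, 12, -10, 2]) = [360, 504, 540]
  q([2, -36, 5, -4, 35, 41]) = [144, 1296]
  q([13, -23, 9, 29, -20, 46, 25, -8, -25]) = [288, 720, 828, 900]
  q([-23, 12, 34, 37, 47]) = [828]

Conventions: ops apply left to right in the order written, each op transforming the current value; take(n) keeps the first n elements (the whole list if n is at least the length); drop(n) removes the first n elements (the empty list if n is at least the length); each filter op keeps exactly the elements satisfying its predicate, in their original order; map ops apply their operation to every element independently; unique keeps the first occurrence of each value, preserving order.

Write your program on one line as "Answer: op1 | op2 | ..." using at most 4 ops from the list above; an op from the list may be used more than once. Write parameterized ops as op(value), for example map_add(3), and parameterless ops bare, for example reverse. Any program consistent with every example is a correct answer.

sort_desc | map_mul(6) | map_mul(-6) | filter_gt(3)

Check, running the answer program on each example:
  [-15, -14, 12, -10, 2] -> [12, 2, -10, -14, -15] -> [72, 12, -60, -84, -90] -> [-432, -72, 360, 504, 540] -> [360, 504, 540]
  [2, -36, 5, -4, 35, 41] -> [41, 35, 5, 2, -4, -36] -> [246, 210, 30, 12, -24, -216] -> [-1476, -1260, -180, -72, 144, 1296] -> [144, 1296]
  [13, -23, 9, 29, -20, 46, 25, -8, -25] -> [46, 29, 25, 13, 9, -8, -20, -23, -25] -> [276, 174, 150, 78, 54, -48, -120, -138, -150] -> [-1656, -1044, -900, -468, -324, 288, 720, 828, 900] -> [288, 720, 828, 900]
  [-23, 12, 34, 37, 47] -> [47, 37, 34, 12, -23] -> [282, 222, 204, 72, -138] -> [-1692, -1332, -1224, -432, 828] -> [828]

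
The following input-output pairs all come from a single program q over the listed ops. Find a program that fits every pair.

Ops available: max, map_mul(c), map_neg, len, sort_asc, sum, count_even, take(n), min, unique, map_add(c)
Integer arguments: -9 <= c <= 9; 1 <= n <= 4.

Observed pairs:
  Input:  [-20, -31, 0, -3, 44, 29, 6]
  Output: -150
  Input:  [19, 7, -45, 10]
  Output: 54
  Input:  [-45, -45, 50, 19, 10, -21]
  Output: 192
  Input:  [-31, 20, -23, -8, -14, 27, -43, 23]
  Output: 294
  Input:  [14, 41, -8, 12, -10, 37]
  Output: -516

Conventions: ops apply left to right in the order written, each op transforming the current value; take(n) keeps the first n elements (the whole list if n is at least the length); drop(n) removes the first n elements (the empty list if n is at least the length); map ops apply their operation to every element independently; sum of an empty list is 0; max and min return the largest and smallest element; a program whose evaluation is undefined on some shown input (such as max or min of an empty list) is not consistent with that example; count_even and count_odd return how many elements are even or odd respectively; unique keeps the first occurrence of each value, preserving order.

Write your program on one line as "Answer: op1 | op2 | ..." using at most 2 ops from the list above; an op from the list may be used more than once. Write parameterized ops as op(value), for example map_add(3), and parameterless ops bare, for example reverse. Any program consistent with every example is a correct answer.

map_mul(-6) | sum

Check, running the answer program on each example:
  [-20, -31, 0, -3, 44, 29, 6] -> [120, 186, 0, 18, -264, -174, -36] -> -150
  [19, 7, -45, 10] -> [-114, -42, 270, -60] -> 54
  [-45, -45, 50, 19, 10, -21] -> [270, 270, -300, -114, -60, 126] -> 192
  [-31, 20, -23, -8, -14, 27, -43, 23] -> [186, -120, 138, 48, 84, -162, 258, -138] -> 294
  [14, 41, -8, 12, -10, 37] -> [-84, -246, 48, -72, 60, -222] -> -516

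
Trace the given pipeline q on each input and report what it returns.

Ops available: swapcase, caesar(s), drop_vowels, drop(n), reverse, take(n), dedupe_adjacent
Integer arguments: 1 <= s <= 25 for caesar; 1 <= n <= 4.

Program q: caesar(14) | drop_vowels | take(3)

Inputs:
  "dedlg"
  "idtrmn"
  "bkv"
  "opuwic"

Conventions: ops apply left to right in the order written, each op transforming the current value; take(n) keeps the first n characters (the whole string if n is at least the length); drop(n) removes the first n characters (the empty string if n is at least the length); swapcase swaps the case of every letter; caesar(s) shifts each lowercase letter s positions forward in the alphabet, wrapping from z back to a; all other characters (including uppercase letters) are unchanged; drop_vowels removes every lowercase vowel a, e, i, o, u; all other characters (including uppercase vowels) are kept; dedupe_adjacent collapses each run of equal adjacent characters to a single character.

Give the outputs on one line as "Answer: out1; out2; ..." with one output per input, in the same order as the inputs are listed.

Execution, op by op:
  "dedlg" -> "rsrzu" -> "rsrz" -> "rsr"
  "idtrmn" -> "wrhfab" -> "wrhfb" -> "wrh"
  "bkv" -> "pyj" -> "pyj" -> "pyj"
  "opuwic" -> "cdikwq" -> "cdkwq" -> "cdk"

"rsr"; "wrh"; "pyj"; "cdk"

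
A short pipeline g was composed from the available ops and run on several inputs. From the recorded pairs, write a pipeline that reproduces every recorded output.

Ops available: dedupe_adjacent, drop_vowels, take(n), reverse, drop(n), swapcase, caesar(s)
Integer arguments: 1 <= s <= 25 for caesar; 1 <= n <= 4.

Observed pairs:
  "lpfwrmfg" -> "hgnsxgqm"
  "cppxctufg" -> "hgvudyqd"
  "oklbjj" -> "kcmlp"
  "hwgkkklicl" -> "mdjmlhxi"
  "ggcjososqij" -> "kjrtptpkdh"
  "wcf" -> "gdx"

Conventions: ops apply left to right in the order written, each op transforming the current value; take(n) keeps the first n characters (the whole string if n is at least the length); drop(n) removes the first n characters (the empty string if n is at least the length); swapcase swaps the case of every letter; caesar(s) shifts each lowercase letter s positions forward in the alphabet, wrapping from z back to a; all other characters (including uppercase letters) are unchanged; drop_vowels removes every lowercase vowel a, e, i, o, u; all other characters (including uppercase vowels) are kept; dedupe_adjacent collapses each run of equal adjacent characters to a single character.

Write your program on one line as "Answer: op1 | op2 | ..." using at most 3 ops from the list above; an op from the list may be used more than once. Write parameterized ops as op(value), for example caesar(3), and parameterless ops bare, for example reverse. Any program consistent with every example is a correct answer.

caesar(1) | dedupe_adjacent | reverse

Check, running the answer program on each example:
  "lpfwrmfg" -> "mqgxsngh" -> "mqgxsngh" -> "hgnsxgqm"
  "cppxctufg" -> "dqqyduvgh" -> "dqyduvgh" -> "hgvudyqd"
  "oklbjj" -> "plmckk" -> "plmck" -> "kcmlp"
  "hwgkkklicl" -> "ixhlllmjdm" -> "ixhlmjdm" -> "mdjmlhxi"
  "ggcjososqij" -> "hhdkptptrjk" -> "hdkptptrjk" -> "kjrtptpkdh"
  "wcf" -> "xdg" -> "xdg" -> "gdx"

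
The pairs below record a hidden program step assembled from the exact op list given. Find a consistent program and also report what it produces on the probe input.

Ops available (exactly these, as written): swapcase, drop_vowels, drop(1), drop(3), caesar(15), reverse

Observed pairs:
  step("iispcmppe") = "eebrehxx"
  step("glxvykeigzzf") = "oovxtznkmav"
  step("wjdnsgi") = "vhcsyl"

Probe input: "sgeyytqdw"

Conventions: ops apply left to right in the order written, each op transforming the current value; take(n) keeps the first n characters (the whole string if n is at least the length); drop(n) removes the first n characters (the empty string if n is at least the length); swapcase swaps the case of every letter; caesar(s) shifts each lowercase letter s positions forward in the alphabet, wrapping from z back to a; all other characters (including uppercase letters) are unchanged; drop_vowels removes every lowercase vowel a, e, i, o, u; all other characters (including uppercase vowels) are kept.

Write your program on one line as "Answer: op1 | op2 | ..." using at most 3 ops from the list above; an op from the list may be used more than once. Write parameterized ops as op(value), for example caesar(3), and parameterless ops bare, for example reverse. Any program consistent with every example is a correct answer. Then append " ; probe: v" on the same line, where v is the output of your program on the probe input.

reverse | caesar(15) | drop(1) ; probe: "sfinntvh"

Check, running the answer program on each example:
  "iispcmppe" -> "eppmcpsii" -> "teebrehxx" -> "eebrehxx"
  "glxvykeigzzf" -> "fzzgiekyvxlg" -> "uoovxtznkmav" -> "oovxtznkmav"
  "wjdnsgi" -> "igsndjw" -> "xvhcsyl" -> "vhcsyl"
  probe: "sgeyytqdw" -> "wdqtyyegs" -> "lsfinntvh" -> "sfinntvh"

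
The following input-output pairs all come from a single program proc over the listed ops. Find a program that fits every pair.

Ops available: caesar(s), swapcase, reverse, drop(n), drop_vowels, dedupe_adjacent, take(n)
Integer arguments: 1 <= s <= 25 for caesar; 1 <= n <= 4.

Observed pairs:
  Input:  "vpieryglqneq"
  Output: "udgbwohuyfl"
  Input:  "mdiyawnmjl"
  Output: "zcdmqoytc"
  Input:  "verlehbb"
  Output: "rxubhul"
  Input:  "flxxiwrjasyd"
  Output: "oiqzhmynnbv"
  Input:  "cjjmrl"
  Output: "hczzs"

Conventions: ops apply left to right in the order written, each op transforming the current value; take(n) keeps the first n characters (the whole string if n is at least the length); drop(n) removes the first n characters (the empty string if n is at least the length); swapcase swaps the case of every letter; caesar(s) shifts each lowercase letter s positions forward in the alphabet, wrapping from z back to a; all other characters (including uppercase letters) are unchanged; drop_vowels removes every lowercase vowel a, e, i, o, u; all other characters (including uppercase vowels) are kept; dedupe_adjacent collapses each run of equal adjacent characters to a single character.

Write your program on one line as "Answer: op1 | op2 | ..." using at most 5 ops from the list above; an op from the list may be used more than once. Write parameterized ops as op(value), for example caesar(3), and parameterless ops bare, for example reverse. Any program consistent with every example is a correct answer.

reverse | caesar(5) | caesar(11) | drop(1)

Check, running the answer program on each example:
  "vpieryglqneq" -> "qenqlgyreipv" -> "vjsvqldwjnua" -> "gudgbwohuyfl" -> "udgbwohuyfl"
  "mdiyawnmjl" -> "ljmnwayidm" -> "qorsbfdnir" -> "bzcdmqoytc" -> "zcdmqoytc"
  "verlehbb" -> "bbhelrev" -> "ggmjqwja" -> "rrxubhul" -> "rxubhul"
  "flxxiwrjasyd" -> "dysajrwixxlf" -> "idxfowbnccqk" -> "toiqzhmynnbv" -> "oiqzhmynnbv"
  "cjjmrl" -> "lrmjjc" -> "qwrooh" -> "bhczzs" -> "hczzs"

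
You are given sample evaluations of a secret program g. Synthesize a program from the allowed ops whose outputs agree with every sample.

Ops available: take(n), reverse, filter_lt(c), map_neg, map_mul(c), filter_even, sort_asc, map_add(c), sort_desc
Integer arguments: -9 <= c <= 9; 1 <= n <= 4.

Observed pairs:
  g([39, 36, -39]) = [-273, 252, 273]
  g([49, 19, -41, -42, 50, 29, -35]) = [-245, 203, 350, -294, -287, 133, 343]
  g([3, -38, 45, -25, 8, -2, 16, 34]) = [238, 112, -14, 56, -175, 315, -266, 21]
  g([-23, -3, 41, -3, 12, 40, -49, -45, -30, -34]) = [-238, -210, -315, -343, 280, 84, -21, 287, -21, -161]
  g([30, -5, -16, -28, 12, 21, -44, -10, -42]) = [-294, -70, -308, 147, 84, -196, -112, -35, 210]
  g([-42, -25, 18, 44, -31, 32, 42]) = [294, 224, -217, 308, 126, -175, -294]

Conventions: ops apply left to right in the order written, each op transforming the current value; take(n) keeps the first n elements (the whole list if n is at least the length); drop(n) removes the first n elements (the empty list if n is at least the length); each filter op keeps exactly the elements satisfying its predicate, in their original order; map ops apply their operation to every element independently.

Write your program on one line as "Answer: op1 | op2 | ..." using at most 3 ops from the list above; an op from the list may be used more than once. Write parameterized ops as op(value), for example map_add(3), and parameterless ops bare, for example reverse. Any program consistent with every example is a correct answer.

map_neg | reverse | map_mul(-7)

Check, running the answer program on each example:
  [39, 36, -39] -> [-39, -36, 39] -> [39, -36, -39] -> [-273, 252, 273]
  [49, 19, -41, -42, 50, 29, -35] -> [-49, -19, 41, 42, -50, -29, 35] -> [35, -29, -50, 42, 41, -19, -49] -> [-245, 203, 350, -294, -287, 133, 343]
  [3, -38, 45, -25, 8, -2, 16, 34] -> [-3, 38, -45, 25, -8, 2, -16, -34] -> [-34, -16, 2, -8, 25, -45, 38, -3] -> [238, 112, -14, 56, -175, 315, -266, 21]
  [-23, -3, 41, -3, 12, 40, -49, -45, -30, -34] -> [23, 3, -41, 3, -12, -40, 49, 45, 30, 34] -> [34, 30, 45, 49, -40, -12, 3, -41, 3, 23] -> [-238, -210, -315, -343, 280, 84, -21, 287, -21, -161]
  [30, -5, -16, -28, 12, 21, -44, -10, -42] -> [-30, 5, 16, 28, -12, -21, 44, 10, 42] -> [42, 10, 44, -21, -12, 28, 16, 5, -30] -> [-294, -70, -308, 147, 84, -196, -112, -35, 210]
  [-42, -25, 18, 44, -31, 32, 42] -> [42, 25, -18, -44, 31, -32, -42] -> [-42, -32, 31, -44, -18, 25, 42] -> [294, 224, -217, 308, 126, -175, -294]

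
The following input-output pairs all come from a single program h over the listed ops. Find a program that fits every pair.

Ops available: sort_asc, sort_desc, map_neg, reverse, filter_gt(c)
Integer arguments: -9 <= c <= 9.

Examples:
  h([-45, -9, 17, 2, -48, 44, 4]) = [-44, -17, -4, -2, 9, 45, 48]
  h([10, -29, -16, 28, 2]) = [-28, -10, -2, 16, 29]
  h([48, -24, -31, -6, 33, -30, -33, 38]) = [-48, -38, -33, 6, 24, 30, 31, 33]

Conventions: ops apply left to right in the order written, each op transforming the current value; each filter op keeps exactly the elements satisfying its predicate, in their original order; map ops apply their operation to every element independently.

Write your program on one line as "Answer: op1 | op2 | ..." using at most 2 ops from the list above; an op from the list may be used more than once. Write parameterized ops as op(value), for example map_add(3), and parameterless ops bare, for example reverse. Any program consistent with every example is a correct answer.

map_neg | sort_asc

Check, running the answer program on each example:
  [-45, -9, 17, 2, -48, 44, 4] -> [45, 9, -17, -2, 48, -44, -4] -> [-44, -17, -4, -2, 9, 45, 48]
  [10, -29, -16, 28, 2] -> [-10, 29, 16, -28, -2] -> [-28, -10, -2, 16, 29]
  [48, -24, -31, -6, 33, -30, -33, 38] -> [-48, 24, 31, 6, -33, 30, 33, -38] -> [-48, -38, -33, 6, 24, 30, 31, 33]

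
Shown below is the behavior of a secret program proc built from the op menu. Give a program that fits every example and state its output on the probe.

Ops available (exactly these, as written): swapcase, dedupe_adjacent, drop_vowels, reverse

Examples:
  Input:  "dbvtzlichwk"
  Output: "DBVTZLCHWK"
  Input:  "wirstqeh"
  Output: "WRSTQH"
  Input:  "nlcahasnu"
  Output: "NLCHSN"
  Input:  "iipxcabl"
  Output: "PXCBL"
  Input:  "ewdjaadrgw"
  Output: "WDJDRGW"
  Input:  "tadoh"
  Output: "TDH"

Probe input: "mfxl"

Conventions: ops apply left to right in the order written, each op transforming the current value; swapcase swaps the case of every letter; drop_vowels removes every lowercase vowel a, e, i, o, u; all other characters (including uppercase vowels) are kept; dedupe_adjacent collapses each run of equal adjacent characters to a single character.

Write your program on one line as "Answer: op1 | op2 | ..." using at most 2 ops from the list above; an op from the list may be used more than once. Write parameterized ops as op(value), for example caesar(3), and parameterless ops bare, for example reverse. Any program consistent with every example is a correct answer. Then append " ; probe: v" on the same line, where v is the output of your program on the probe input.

drop_vowels | swapcase ; probe: "MFXL"

Check, running the answer program on each example:
  "dbvtzlichwk" -> "dbvtzlchwk" -> "DBVTZLCHWK"
  "wirstqeh" -> "wrstqh" -> "WRSTQH"
  "nlcahasnu" -> "nlchsn" -> "NLCHSN"
  "iipxcabl" -> "pxcbl" -> "PXCBL"
  "ewdjaadrgw" -> "wdjdrgw" -> "WDJDRGW"
  "tadoh" -> "tdh" -> "TDH"
  probe: "mfxl" -> "mfxl" -> "MFXL"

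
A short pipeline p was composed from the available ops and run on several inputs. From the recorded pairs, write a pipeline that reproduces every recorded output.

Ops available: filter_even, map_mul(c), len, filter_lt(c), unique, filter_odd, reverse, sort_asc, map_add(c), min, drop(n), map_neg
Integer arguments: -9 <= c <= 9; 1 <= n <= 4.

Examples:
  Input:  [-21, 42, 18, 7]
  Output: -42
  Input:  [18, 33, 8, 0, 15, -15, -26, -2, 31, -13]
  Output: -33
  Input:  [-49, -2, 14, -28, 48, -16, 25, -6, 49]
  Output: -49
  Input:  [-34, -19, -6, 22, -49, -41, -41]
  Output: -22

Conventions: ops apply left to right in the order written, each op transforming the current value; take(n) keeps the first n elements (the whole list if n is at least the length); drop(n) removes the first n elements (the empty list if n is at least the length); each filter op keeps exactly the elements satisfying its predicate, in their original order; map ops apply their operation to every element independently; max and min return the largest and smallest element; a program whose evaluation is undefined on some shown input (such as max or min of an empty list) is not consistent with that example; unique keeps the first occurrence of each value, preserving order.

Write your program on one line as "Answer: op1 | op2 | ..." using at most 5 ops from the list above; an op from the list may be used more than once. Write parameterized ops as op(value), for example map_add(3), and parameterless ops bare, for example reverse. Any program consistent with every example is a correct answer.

sort_asc | map_neg | drop(3) | sort_asc | min

Check, running the answer program on each example:
  [-21, 42, 18, 7] -> [-21, 7, 18, 42] -> [21, -7, -18, -42] -> [-42] -> [-42] -> -42
  [18, 33, 8, 0, 15, -15, -26, -2, 31, -13] -> [-26, -15, -13, -2, 0, 8, 15, 18, 31, 33] -> [26, 15, 13, 2, 0, -8, -15, -18, -31, -33] -> [2, 0, -8, -15, -18, -31, -33] -> [-33, -31, -18, -15, -8, 0, 2] -> -33
  [-49, -2, 14, -28, 48, -16, 25, -6, 49] -> [-49, -28, -16, -6, -2, 14, 25, 48, 49] -> [49, 28, 16, 6, 2, -14, -25, -48, -49] -> [6, 2, -14, -25, -48, -49] -> [-49, -48, -25, -14, 2, 6] -> -49
  [-34, -19, -6, 22, -49, -41, -41] -> [-49, -41, -41, -34, -19, -6, 22] -> [49, 41, 41, 34, 19, 6, -22] -> [34, 19, 6, -22] -> [-22, 6, 19, 34] -> -22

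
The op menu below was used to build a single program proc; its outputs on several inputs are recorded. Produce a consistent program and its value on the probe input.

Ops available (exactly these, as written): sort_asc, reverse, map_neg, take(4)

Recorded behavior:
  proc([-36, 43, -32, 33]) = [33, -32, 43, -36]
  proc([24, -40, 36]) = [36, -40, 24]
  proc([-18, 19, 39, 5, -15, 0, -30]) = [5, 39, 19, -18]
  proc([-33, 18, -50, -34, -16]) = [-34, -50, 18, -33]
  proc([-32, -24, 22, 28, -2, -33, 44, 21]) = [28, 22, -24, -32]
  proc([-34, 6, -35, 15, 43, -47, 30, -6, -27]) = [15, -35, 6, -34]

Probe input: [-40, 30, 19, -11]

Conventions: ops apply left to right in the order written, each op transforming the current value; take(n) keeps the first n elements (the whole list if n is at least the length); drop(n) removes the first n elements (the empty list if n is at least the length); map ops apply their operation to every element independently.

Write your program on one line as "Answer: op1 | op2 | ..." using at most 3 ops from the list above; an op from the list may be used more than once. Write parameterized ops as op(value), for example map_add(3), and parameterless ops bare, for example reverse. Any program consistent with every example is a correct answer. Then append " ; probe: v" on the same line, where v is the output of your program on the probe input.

take(4) | reverse ; probe: [-11, 19, 30, -40]

Check, running the answer program on each example:
  [-36, 43, -32, 33] -> [-36, 43, -32, 33] -> [33, -32, 43, -36]
  [24, -40, 36] -> [24, -40, 36] -> [36, -40, 24]
  [-18, 19, 39, 5, -15, 0, -30] -> [-18, 19, 39, 5] -> [5, 39, 19, -18]
  [-33, 18, -50, -34, -16] -> [-33, 18, -50, -34] -> [-34, -50, 18, -33]
  [-32, -24, 22, 28, -2, -33, 44, 21] -> [-32, -24, 22, 28] -> [28, 22, -24, -32]
  [-34, 6, -35, 15, 43, -47, 30, -6, -27] -> [-34, 6, -35, 15] -> [15, -35, 6, -34]
  probe: [-40, 30, 19, -11] -> [-40, 30, 19, -11] -> [-11, 19, 30, -40]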